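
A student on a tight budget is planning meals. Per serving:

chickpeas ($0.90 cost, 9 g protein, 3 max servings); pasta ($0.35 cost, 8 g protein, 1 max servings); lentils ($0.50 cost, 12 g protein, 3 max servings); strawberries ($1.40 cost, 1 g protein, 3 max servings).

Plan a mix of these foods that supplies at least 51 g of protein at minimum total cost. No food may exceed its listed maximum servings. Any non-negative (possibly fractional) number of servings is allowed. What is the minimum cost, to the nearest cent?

$2.55

Cost per g of protein: lentils $0.0417, pasta $0.0437, chickpeas $0.1000, strawberries $1.4000.
Take 3 servings of lentils: +36.0 g protein for $1.50 (total $1.50, still need 15.0 g).
Take 1 serving of pasta: +8.0 g protein for $0.35 (total $1.85, still need 7.0 g).
Take 0.7778 servings of chickpeas: +7.0 g protein for $0.70 (total $2.55, still need 0.0 g).
Greedy by cheapest-per-g is optimal for a single linear constraint, so the minimum cost is $2.55.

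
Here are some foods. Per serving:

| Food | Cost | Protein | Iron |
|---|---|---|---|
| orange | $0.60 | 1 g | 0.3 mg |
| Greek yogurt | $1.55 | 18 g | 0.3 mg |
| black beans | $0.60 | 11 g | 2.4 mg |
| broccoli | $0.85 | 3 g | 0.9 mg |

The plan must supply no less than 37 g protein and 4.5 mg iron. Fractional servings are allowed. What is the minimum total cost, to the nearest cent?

Minimising a linear cost over {protein ≥ 37, iron ≥ 4.5, servings ≥ 0} — the optimum is at a vertex, using one or two foods.
orange only: max(37/1, 4.5/0.3) = 37 servings → $22.20.
Greek yogurt only: max(37/18, 4.5/0.3) = 15 servings → $23.25.
black beans only: max(37/11, 4.5/2.4) = 3.364 servings → $2.02.
broccoli only: max(37/3, 4.5/0.9) = 12.33 servings → $10.48.
orange + Greek yogurt with both tight: 13.71 servings and 1.294 servings → $10.23.
orange + black beans: the both-tight solution has a negative serving — not a feasible corner.
orange + broccoli (both tight): parallel constraints — no distinct corner.
Greek yogurt + black beans with both tight: 0.985 servings and 1.752 servings → $2.58.
Greek yogurt + broccoli with both tight: 1.294 servings and 4.569 servings → $5.89.
black beans + broccoli with both targets exact would need a negative amount; discard.
The minimum over all feasible corners is $2.02.

$2.02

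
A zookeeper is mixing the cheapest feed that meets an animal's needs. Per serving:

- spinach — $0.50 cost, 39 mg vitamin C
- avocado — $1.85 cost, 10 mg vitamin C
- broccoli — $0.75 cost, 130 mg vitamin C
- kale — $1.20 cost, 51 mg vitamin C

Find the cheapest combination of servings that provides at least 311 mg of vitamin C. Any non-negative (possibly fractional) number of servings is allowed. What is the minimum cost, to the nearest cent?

Cost per mg of vitamin C: broccoli $0.0058, spinach $0.0128, kale $0.0235, avocado $0.1850.
With no serving limits, use only broccoli: 311 mg / 130 mg = 2.392 servings × $0.75 = $1.79.

$1.79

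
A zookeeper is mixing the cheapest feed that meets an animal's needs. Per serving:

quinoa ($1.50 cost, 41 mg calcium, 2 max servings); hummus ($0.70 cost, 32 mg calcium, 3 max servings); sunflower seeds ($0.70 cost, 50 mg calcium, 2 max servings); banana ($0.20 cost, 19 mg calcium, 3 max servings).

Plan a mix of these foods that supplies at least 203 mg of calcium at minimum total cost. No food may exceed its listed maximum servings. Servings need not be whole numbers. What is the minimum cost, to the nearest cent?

$3.01

Cost per mg of calcium: banana $0.0105, sunflower seeds $0.0140, hummus $0.0219, quinoa $0.0366.
Take 3 servings of banana: +57.0 mg calcium for $0.60 (total $0.60, still need 146.0 mg).
Take 2 servings of sunflower seeds: +100.0 mg calcium for $1.40 (total $2.00, still need 46.0 mg).
Take 1.438 servings of hummus: +46.0 mg calcium for $1.01 (total $3.01, still need 0.0 mg).
Greedy by cheapest-per-mg is optimal for a single linear constraint, so the minimum cost is $3.01.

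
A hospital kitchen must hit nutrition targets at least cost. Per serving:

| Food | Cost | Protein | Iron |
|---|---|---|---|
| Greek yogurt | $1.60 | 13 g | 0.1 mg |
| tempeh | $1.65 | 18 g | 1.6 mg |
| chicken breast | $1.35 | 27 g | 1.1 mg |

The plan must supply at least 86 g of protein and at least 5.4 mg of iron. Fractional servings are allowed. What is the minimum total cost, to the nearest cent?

$5.94

At the optimum either one food covers both requirements or two foods hit both targets exactly; no other combination can be cheaper.
Greek yogurt only: max(86/13, 5.4/0.1) = 54 servings → $86.40.
tempeh only: max(86/18, 5.4/1.6) = 4.778 servings → $7.88.
chicken breast only: max(86/27, 5.4/1.1) = 4.909 servings → $6.63.
Greek yogurt + tempeh with both tight: 2.126 servings and 3.242 servings → $8.75.
Greek yogurt + chicken breast with both targets exact would need a negative amount; discard.
tempeh + chicken breast with both tight: 2.188 servings and 1.726 servings → $5.94.
The minimum over all feasible corners is $5.94.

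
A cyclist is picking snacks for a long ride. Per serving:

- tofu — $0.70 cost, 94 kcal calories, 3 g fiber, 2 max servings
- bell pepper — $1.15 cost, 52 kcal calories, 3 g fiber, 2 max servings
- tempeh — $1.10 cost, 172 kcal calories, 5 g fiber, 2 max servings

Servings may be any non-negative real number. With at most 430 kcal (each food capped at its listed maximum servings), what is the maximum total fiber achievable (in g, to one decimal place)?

16.0 g

Fiber per kcal: bell pepper 0.05769, tofu 0.03191, tempeh 0.02907.
Take 2 servings of bell pepper: uses 104 kcal, +6.0 g fiber (running total 6.0 g).
Take 2 servings of tofu: uses 188 kcal, +6.0 g fiber (running total 12.0 g).
Take 0.8023 servings of tempeh: uses 138 kcal, +4.0 g fiber (running total 16.0 g).
Greedy by best ratio exhausts the calories allowance optimally: 16.0 g.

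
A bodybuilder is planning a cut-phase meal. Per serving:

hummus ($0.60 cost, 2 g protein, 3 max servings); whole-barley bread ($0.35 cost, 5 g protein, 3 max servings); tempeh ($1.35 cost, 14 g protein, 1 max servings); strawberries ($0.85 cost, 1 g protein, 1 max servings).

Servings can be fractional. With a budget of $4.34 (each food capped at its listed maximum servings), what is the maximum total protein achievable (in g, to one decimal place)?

35.2 g

Protein per dollar: whole-barley bread 14.29, tempeh 10.37, hummus 3.333, strawberries 1.176.
Take 3 servings of whole-barley bread: spends $1.05, +15.0 g protein (running total 15.0 g).
Take 1 serving of tempeh: spends $1.35, +14.0 g protein (running total 29.0 g).
Take 3 servings of hummus: spends $1.80, +6.0 g protein (running total 35.0 g).
Take 0.1647 servings of strawberries: spends $0.14, +0.2 g protein (running total 35.2 g).
Greedy by best ratio exhausts the cost allowance optimally: 35.2 g.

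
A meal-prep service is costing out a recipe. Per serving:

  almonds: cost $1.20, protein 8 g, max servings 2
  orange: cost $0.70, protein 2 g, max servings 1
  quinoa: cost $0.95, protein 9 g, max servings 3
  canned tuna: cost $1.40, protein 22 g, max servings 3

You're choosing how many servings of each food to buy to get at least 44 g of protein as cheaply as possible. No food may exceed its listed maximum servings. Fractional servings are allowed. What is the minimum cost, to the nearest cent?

$2.80

Cost per g of protein: canned tuna $0.0636, quinoa $0.1056, almonds $0.1500, orange $0.3500.
Take 2 servings of canned tuna: +44.0 g protein for $2.80 (total $2.80, still need 0.0 g).
Greedy by cheapest-per-g is optimal for a single linear constraint, so the minimum cost is $2.80.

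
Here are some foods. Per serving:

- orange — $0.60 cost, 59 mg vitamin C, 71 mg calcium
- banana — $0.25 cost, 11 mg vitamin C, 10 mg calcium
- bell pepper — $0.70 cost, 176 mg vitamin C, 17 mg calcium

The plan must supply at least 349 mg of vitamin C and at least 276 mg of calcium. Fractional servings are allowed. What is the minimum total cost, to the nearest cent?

With two linear requirements the optimum uses one or two foods; enumerate the corners.
orange only: max(349/59, 276/71) = 5.915 servings → $3.55.
banana only: max(349/11, 276/10) = 31.73 servings → $7.93.
bell pepper only: max(349/176, 276/17) = 16.24 servings → $11.36.
orange + banana: the both-tight solution has a negative serving — not a feasible corner.
orange + bell pepper with both tight: 3.71 servings and 0.7391 servings → $2.74.
banana + bell pepper with both tight: 27.11 servings and 0.2886 servings → $6.98.
So the least-cost plan costs $2.74.

$2.74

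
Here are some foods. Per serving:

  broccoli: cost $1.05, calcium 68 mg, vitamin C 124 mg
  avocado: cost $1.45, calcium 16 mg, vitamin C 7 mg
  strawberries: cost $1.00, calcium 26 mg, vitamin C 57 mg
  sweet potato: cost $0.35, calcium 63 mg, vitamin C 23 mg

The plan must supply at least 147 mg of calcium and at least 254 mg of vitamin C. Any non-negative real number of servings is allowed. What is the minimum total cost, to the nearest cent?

$2.17

broccoli only: max(147/68, 254/124) = 2.162 servings → $2.27.
avocado only: max(147/16, 254/7) = 36.29 servings → $52.61.
strawberries only: max(147/26, 254/57) = 5.654 servings → $5.65.
sweet potato only: max(147/63, 254/23) = 11.04 servings → $3.87.
broccoli + avocado with both tight: 2.013 servings and 0.634 servings → $3.03.
broccoli + strawberries: intersection lies outside the first quadrant.
broccoli + sweet potato with both tight: 2.02 servings and 0.153 servings → $2.17.
avocado + strawberries with both tight: 2.432 servings and 4.158 servings → $7.68.
avocado + sweet potato: intersection lies outside the first quadrant.
strawberries + sweet potato with both tight: 4.217 servings and 0.5931 servings → $4.42.
Cheapest feasible corner: $2.17.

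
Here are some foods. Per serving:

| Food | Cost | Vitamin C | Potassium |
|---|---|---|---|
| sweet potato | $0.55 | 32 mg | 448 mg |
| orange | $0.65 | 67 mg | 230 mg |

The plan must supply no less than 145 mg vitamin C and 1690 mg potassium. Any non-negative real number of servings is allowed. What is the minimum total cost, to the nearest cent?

A basic optimal solution has at most two foods positive. Try each food alone and each pair with both targets met exactly.
sweet potato only: max(145/32, 1690/448) = 4.531 servings → $2.49.
orange only: max(145/67, 1690/230) = 7.348 servings → $4.78.
sweet potato + orange with both tight: 3.526 servings and 0.4802 servings → $2.25.
So the least-cost plan costs $2.25.

$2.25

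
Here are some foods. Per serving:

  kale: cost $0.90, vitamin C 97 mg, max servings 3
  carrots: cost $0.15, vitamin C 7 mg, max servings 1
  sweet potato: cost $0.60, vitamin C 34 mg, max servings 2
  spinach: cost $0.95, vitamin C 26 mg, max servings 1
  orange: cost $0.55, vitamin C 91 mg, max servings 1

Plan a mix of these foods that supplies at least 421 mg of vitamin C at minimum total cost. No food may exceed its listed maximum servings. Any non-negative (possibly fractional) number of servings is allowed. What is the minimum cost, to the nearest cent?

$3.94

Cost per mg of vitamin C: orange $0.0060, kale $0.0093, sweet potato $0.0176, carrots $0.0214, spinach $0.0365.
Take 1 serving of orange: +91.0 mg vitamin C for $0.55 (total $0.55, still need 330.0 mg).
Take 3 servings of kale: +291.0 mg vitamin C for $2.70 (total $3.25, still need 39.0 mg).
Take 1.147 servings of sweet potato: +39.0 mg vitamin C for $0.69 (total $3.94, still need 0.0 mg).
Greedy by cheapest-per-mg is optimal for a single linear constraint, so the minimum cost is $3.94.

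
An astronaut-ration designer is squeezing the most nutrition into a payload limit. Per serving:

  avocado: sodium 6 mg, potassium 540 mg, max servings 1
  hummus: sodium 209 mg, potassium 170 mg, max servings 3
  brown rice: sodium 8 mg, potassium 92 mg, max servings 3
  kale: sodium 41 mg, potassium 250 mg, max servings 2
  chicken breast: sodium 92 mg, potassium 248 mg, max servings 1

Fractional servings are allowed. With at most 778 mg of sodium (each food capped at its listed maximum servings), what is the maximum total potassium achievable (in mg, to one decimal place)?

2030.9 mg

Potassium per mg sodium: avocado 90, brown rice 11.5, kale 6.098, chicken breast 2.696, hummus 0.8134.
Take 1 serving of avocado: uses 6 mg sodium, +540.0 mg potassium (running total 540.0 mg).
Take 3 servings of brown rice: uses 24 mg sodium, +276.0 mg potassium (running total 816.0 mg).
Take 2 servings of kale: uses 82 mg sodium, +500.0 mg potassium (running total 1316.0 mg).
Take 1 serving of chicken breast: uses 92 mg sodium, +248.0 mg potassium (running total 1564.0 mg).
Take 2.746 servings of hummus: uses 574 mg sodium, +466.9 mg potassium (running total 2030.9 mg).
Filling greedily by potassium-per-mg sodium is optimal for one linear limit, giving 2030.9 mg.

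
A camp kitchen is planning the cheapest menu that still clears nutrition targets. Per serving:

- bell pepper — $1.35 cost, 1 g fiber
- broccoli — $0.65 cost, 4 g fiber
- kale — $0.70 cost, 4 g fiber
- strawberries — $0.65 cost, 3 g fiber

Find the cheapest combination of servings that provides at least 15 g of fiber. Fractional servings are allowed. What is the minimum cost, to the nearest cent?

$2.44

Cost per g of fiber: broccoli $0.1625, kale $0.1750, strawberries $0.2167, bell pepper $1.3500.
With no serving limits, use only broccoli: 15 g / 4 g = 3.75 servings × $0.65 = $2.44.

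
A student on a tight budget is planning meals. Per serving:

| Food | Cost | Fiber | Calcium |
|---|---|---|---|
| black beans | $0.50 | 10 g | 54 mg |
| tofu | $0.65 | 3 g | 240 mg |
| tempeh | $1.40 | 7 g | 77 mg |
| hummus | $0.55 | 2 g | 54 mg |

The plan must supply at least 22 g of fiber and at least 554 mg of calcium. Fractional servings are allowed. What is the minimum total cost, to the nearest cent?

black beans only: max(22/10, 554/54) = 10.26 servings → $5.13.
tofu only: max(22/3, 554/240) = 7.333 servings → $4.77.
tempeh only: max(22/7, 554/77) = 7.195 servings → $10.07.
hummus only: max(22/2, 554/54) = 11 servings → $6.05.
black beans + tofu with both tight: 1.617 servings and 1.945 servings → $2.07.
black beans + tempeh: intersection lies outside the first quadrant.
black beans + hummus with both tight: 0.1852 servings and 10.07 servings → $5.63.
tofu + tempeh with both tight: 1.507 servings and 2.497 servings → $4.48.
tofu + hummus with both targets exact would need a negative amount; discard.
tempeh + hummus with both tight: 0.3571 servings and 9.75 servings → $5.86.
So the least-cost plan costs $2.07.

$2.07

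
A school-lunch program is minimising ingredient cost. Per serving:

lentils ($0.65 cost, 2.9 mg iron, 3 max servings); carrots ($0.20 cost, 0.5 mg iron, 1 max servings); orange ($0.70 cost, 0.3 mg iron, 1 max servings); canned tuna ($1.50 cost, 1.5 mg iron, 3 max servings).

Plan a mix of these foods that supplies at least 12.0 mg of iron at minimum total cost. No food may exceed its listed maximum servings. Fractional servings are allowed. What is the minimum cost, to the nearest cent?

Cost per mg of iron: lentils $0.2241, carrots $0.4000, canned tuna $1.0000, orange $2.3333.
Take 3 servings of lentils: +8.7 mg iron for $1.95 (total $1.95, still need 3.3 mg).
Take 1 serving of carrots: +0.5 mg iron for $0.20 (total $2.15, still need 2.8 mg).
Take 1.867 servings of canned tuna: +2.8 mg iron for $2.80 (total $4.95, still need 0.0 mg).
Filling from the cheapest source first is optimal under one linear minimum: $4.95.

$4.95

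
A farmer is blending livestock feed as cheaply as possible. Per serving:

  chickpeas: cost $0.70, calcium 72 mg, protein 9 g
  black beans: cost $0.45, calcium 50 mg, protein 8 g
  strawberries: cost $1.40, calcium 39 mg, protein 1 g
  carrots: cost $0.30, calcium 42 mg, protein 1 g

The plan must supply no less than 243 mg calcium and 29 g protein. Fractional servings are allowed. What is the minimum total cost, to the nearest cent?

$2.05

Check every corner: each single food scaled to meet both minima, and each pair solved so both constraints bind.
chickpeas only: max(243/72, 29/9) = 3.375 servings → $2.36.
black beans only: max(243/50, 29/8) = 4.86 servings → $2.19.
strawberries only: max(243/39, 29/1) = 29 servings → $40.60.
carrots only: max(243/42, 29/1) = 29 servings → $8.70.
chickpeas + black beans: intersection lies outside the first quadrant.
chickpeas + strawberries with both tight: 3.183 servings and 0.3548 servings → $2.72.
chickpeas + carrots with both tight: 3.186 servings and 0.3235 servings → $2.33.
black beans + strawberries with both tight: 3.389 servings and 1.885 servings → $4.16.
black beans + carrots with both tight: 3.409 servings and 1.727 servings → $2.05.
strawberries + carrots: intersection lies outside the first quadrant.
Cheapest feasible corner: $2.05.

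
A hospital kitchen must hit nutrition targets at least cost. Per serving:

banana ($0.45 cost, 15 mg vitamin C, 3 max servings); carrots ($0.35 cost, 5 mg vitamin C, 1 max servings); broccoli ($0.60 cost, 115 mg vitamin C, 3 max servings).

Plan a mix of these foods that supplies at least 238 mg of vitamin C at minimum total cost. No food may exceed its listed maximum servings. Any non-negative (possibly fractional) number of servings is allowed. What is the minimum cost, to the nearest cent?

$1.24

Cost per mg of vitamin C: broccoli $0.0052, banana $0.0300, carrots $0.0700.
Take 2.07 servings of broccoli: +238.0 mg vitamin C for $1.24 (total $1.24, still need 0.0 mg).
Filling from the cheapest source first is optimal under one linear minimum: $1.24.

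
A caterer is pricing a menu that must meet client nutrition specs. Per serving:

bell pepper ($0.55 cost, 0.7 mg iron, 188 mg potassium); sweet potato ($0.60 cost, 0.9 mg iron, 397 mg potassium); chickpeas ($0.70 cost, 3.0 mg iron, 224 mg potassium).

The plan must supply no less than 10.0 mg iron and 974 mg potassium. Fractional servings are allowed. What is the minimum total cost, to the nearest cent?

$2.60

Minimising a linear cost over {iron ≥ 10.0, potassium ≥ 974, servings ≥ 0} — the optimum is at a vertex, using one or two foods.
bell pepper only: max(10.0/0.7, 974/188) = 14.29 servings → $7.86.
sweet potato only: max(10.0/0.9, 974/397) = 11.11 servings → $6.67.
chickpeas only: max(10.0/3.0, 974/224) = 4.348 servings → $3.04.
bell pepper + sweet potato: intersection lies outside the first quadrant.
bell pepper + chickpeas with both tight: 1.675 servings and 2.943 servings → $2.98.
sweet potato + chickpeas with both tight: 0.6893 servings and 3.127 servings → $2.60.
Cheapest feasible corner: $2.60.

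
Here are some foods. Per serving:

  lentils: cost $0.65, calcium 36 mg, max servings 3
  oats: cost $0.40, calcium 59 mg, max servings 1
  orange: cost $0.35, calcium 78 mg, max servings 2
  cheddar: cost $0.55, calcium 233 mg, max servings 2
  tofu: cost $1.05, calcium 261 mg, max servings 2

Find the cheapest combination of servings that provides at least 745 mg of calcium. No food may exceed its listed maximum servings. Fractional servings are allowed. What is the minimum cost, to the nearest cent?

Cost per mg of calcium: cheddar $0.0024, tofu $0.0040, orange $0.0045, oats $0.0068, lentils $0.0181.
Take 2 servings of cheddar: +466.0 mg calcium for $1.10 (total $1.10, still need 279.0 mg).
Take 1.069 servings of tofu: +279.0 mg calcium for $1.12 (total $2.22, still need 0.0 mg).
Filling from the cheapest source first is optimal under one linear minimum: $2.22.

$2.22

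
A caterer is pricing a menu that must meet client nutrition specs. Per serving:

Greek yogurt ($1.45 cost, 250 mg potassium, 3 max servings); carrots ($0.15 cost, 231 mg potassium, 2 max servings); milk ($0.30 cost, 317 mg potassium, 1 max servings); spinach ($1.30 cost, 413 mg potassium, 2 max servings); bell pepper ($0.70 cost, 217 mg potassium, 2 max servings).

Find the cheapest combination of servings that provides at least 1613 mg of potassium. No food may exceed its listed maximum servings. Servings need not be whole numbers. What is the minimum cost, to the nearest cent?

Cost per mg of potassium: carrots $0.0006, milk $0.0009, spinach $0.0031, bell pepper $0.0032, Greek yogurt $0.0058.
Take 2 servings of carrots: +462.0 mg potassium for $0.30 (total $0.30, still need 1151.0 mg).
Take 1 serving of milk: +317.0 mg potassium for $0.30 (total $0.60, still need 834.0 mg).
Take 2 servings of spinach: +826.0 mg potassium for $2.60 (total $3.20, still need 8.0 mg).
Take 0.03687 servings of bell pepper: +8.0 mg potassium for $0.03 (total $3.23, still need 0.0 mg).
Greedy by cheapest-per-mg is optimal for a single linear constraint, so the minimum cost is $3.23.

$3.23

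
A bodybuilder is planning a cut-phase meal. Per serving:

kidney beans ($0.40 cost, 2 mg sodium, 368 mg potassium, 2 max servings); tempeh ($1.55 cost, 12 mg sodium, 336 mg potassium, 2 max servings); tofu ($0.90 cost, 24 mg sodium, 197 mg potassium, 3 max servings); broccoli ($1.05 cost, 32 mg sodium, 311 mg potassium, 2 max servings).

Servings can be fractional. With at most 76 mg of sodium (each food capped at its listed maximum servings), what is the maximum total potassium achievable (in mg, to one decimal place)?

1874.5 mg

Potassium per mg sodium: kidney beans 184, tempeh 28, broccoli 9.719, tofu 8.208.
Take 2 servings of kidney beans: uses 4 mg sodium, +736.0 mg potassium (running total 736.0 mg).
Take 2 servings of tempeh: uses 24 mg sodium, +672.0 mg potassium (running total 1408.0 mg).
Take 1.5 servings of broccoli: uses 48 mg sodium, +466.5 mg potassium (running total 1874.5 mg).
Filling greedily by potassium-per-mg sodium is optimal for one linear limit, giving 1874.5 mg.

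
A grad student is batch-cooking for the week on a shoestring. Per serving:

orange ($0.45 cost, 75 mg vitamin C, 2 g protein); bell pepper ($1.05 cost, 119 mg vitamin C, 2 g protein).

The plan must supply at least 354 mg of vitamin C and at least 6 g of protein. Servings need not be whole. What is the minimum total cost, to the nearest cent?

With two linear requirements the optimum uses one or two foods; enumerate the corners.
orange only: max(354/75, 6/2) = 4.72 servings → $2.12.
bell pepper only: max(354/119, 6/2) = 3 servings → $3.15.
orange + bell pepper with both tight: 0.06818 servings and 2.932 servings → $3.11.
The minimum over all feasible corners is $2.12.

$2.12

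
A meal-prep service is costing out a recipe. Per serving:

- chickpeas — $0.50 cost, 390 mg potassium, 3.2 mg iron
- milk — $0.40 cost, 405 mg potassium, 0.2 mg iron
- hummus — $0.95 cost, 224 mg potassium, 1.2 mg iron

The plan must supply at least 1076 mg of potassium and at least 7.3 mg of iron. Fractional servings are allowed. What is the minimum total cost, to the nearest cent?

$1.32

The cheapest plan sits at a corner of the feasible region — with two constraints it uses at most two foods.
chickpeas only: max(1076/390, 7.3/3.2) = 2.759 servings → $1.38.
milk only: max(1076/405, 7.3/0.2) = 36.5 servings → $14.60.
hummus only: max(1076/224, 7.3/1.2) = 6.083 servings → $5.78.
chickpeas + milk with both tight: 2.251 servings and 0.4895 servings → $1.32.
chickpeas + hummus with both tight: 1.383 servings and 2.396 servings → $2.97.
milk + hummus: intersection lies outside the first quadrant.
The minimum over all feasible corners is $1.32.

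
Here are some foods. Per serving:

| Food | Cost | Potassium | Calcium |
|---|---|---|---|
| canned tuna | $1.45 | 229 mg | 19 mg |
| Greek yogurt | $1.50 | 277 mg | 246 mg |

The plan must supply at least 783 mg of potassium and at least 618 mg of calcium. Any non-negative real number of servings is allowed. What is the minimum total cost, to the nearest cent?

$4.24

This is a tiny linear program; its minimum lies at a vertex of the feasible set. List the vertices and price them.
canned tuna only: max(783/229, 618/19) = 32.53 servings → $47.16.
Greek yogurt only: max(783/277, 618/246) = 2.827 servings → $4.24.
canned tuna + Greek yogurt with both tight: 0.4197 servings and 2.48 servings → $4.33.
Cheapest feasible corner: $4.24.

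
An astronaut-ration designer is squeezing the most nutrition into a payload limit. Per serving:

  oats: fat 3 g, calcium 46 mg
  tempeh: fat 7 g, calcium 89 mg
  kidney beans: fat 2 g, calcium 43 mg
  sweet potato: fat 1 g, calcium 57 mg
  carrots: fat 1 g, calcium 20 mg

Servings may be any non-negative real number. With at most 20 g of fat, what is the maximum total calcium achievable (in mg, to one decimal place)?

Calcium per g fat: sweet potato 57, kidney beans 21.5, carrots 20, oats 15.33, tempeh 12.71.
With no serving limits, spend the whole fat allowance on sweet potato: 20 g / 1 g × 57 mg = 1140.0 mg.

1140.0 mg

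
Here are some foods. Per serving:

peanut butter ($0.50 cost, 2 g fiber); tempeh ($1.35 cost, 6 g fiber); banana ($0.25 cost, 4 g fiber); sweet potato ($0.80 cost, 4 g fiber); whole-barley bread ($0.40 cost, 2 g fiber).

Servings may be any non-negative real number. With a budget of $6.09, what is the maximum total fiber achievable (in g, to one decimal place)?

Fiber per dollar: banana 16, sweet potato 5, whole-barley bread 5, tempeh 4.444, peanut butter 4.
With no serving limits, spend the whole cost allowance on banana: $6.09 / $0.25 × 4 g = 97.4 g.

97.4 g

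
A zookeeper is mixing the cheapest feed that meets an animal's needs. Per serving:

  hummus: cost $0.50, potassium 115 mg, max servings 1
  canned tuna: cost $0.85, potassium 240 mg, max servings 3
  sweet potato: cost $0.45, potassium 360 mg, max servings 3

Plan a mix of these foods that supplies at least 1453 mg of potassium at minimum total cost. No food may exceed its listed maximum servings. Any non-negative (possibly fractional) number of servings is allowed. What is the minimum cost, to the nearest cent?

$2.67

Cost per mg of potassium: sweet potato $0.0013, canned tuna $0.0035, hummus $0.0043.
Take 3 servings of sweet potato: +1080.0 mg potassium for $1.35 (total $1.35, still need 373.0 mg).
Take 1.554 servings of canned tuna: +373.0 mg potassium for $1.32 (total $2.67, still need 0.0 mg).
Greedy by cheapest-per-mg is optimal for a single linear constraint, so the minimum cost is $2.67.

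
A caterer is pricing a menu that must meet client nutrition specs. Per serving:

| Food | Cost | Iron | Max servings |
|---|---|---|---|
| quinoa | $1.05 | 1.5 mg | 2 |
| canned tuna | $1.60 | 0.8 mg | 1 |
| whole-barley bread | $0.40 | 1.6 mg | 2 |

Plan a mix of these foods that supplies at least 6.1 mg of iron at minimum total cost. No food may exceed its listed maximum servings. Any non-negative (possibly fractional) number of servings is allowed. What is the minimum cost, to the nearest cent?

$2.83

Cost per mg of iron: whole-barley bread $0.2500, quinoa $0.7000, canned tuna $2.0000.
Take 2 servings of whole-barley bread: +3.2 mg iron for $0.80 (total $0.80, still need 2.9 mg).
Take 1.933 servings of quinoa: +2.9 mg iron for $2.03 (total $2.83, still need 0.0 mg).
Filling from the cheapest source first is optimal under one linear minimum: $2.83.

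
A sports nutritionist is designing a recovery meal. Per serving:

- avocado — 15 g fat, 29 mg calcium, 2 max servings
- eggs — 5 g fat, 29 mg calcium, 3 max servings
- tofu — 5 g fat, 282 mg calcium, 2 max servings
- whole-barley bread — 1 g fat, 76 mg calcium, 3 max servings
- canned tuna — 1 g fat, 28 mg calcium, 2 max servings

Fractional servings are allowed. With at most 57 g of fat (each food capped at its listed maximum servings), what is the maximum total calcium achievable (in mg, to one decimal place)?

Calcium per g fat: whole-barley bread 76, tofu 56.4, canned tuna 28, eggs 5.8, avocado 1.933.
Take 3 servings of whole-barley bread: uses 3 g fat, +228.0 mg calcium (running total 228.0 mg).
Take 2 servings of tofu: uses 10 g fat, +564.0 mg calcium (running total 792.0 mg).
Take 2 servings of canned tuna: uses 2 g fat, +56.0 mg calcium (running total 848.0 mg).
Take 3 servings of eggs: uses 15 g fat, +87.0 mg calcium (running total 935.0 mg).
Take 1.8 servings of avocado: uses 27 g fat, +52.2 mg calcium (running total 987.2 mg).
Greedy by best ratio exhausts the fat allowance optimally: 987.2 mg.

987.2 mg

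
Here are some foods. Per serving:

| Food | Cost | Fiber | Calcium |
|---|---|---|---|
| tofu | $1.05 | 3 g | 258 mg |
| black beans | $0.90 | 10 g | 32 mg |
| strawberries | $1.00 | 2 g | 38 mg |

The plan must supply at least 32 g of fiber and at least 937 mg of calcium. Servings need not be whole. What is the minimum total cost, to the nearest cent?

$5.50

Two binding constraints pin down two serving amounts, so the optimal mix uses at most two foods. The candidates are each food alone (scaled to the tighter of fiber/calcium) and each pair with both constraints tight.
tofu only: max(32/3, 937/258) = 10.67 servings → $11.20.
black beans only: max(32/10, 937/32) = 29.28 servings → $26.35.
strawberries only: max(32/2, 937/38) = 24.66 servings → $24.66.
tofu + black beans with both tight: 3.36 servings and 2.192 servings → $5.50.
tofu + strawberries with both tight: 1.637 servings and 13.54 servings → $15.26.
black beans + strawberries: intersection lies outside the first quadrant.
Cheapest feasible corner: $5.50.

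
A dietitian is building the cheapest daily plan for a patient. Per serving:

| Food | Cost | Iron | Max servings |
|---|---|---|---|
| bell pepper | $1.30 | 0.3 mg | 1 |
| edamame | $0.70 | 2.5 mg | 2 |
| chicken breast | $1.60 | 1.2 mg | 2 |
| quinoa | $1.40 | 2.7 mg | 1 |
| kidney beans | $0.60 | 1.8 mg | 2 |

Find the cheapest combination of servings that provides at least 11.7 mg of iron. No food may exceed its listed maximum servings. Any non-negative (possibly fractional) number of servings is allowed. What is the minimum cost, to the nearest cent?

Cost per mg of iron: edamame $0.2800, kidney beans $0.3333, quinoa $0.5185, chicken breast $1.3333, bell pepper $4.3333.
Take 2 servings of edamame: +5.0 mg iron for $1.40 (total $1.40, still need 6.7 mg).
Take 2 servings of kidney beans: +3.6 mg iron for $1.20 (total $2.60, still need 3.1 mg).
Take 1 serving of quinoa: +2.7 mg iron for $1.40 (total $4.00, still need 0.4 mg).
Take 0.3333 servings of chicken breast: +0.4 mg iron for $0.53 (total $4.53, still need 0.0 mg).
Filling from the cheapest source first is optimal under one linear minimum: $4.53.

$4.53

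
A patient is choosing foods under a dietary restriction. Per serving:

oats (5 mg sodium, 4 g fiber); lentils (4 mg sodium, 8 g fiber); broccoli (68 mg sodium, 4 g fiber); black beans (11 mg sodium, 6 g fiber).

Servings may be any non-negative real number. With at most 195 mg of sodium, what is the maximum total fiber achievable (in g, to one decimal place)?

Fiber per mg sodium: lentils 2, oats 0.8, black beans 0.5455, broccoli 0.05882.
With no serving limits, spend the whole sodium allowance on lentils: 195 mg / 4 mg × 8 g = 390.0 g.

390.0 g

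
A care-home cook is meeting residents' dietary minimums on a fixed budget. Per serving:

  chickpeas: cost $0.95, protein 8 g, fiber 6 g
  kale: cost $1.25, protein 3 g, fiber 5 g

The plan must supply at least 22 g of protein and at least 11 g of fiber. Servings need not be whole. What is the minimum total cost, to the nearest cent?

$2.61

An LP optimum is at a vertex; with two nutrient constraints at most two foods are used. Check each candidate.
chickpeas only: max(22/8, 11/6) = 2.75 servings → $2.61.
kale only: max(22/3, 11/5) = 7.333 servings → $9.17.
chickpeas + kale with both targets exact would need a negative amount; discard.
The minimum over all feasible corners is $2.61.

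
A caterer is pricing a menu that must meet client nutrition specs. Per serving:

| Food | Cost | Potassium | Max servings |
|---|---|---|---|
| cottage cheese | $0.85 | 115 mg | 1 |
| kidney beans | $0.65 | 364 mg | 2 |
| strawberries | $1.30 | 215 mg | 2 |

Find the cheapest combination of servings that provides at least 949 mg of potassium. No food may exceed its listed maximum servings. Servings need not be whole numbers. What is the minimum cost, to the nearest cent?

Cost per mg of potassium: kidney beans $0.0018, strawberries $0.0060, cottage cheese $0.0074.
Take 2 servings of kidney beans: +728.0 mg potassium for $1.30 (total $1.30, still need 221.0 mg).
Take 1.028 servings of strawberries: +221.0 mg potassium for $1.34 (total $2.64, still need 0.0 mg).
Filling from the cheapest source first is optimal under one linear minimum: $2.64.

$2.64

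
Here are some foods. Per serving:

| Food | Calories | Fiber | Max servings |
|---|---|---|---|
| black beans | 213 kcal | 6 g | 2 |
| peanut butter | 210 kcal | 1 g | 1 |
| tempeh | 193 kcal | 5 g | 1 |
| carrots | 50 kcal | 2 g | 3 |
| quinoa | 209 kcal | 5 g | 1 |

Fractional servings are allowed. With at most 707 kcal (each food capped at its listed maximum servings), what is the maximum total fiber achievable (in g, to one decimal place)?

Fiber per kcal: carrots 0.04, black beans 0.02817, tempeh 0.02591, quinoa 0.02392, peanut butter 0.004762.
Take 3 servings of carrots: uses 150 kcal, +6.0 g fiber (running total 6.0 g).
Take 2 servings of black beans: uses 426 kcal, +12.0 g fiber (running total 18.0 g).
Take 0.6788 servings of tempeh: uses 131 kcal, +3.4 g fiber (running total 21.4 g).
Filling greedily by fiber-per-kcal is optimal for one linear limit, giving 21.4 g.

21.4 g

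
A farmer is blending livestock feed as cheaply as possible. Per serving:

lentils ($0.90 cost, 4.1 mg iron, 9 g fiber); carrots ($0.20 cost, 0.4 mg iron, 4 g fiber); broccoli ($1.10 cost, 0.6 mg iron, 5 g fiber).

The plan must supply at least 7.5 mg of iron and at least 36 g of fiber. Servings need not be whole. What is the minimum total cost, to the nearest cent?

Minimising a linear cost over {iron ≥ 7.5, fiber ≥ 36, servings ≥ 0} — the optimum is at a vertex, using one or two foods.
lentils only: max(7.5/4.1, 36/9) = 4 servings → $3.60.
carrots only: max(7.5/0.4, 36/4) = 18.75 servings → $3.75.
broccoli only: max(7.5/0.6, 36/5) = 12.5 servings → $13.75.
lentils + carrots with both tight: 1.219 servings and 6.258 servings → $2.35.
lentils + broccoli with both tight: 1.053 servings and 5.305 servings → $6.78.
carrots + broccoli with both targets exact would need a negative amount; discard.
The minimum over all feasible corners is $2.35.

$2.35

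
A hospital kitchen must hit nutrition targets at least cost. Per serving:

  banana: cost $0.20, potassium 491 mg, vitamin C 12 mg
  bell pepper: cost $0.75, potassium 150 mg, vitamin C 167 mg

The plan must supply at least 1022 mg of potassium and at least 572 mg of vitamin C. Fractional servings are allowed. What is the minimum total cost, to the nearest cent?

A basic optimal solution has at most two foods positive. Try each food alone and each pair with both targets met exactly.
banana only: max(1022/491, 572/12) = 47.67 servings → $9.53.
bell pepper only: max(1022/150, 572/167) = 6.813 servings → $5.11.
banana + bell pepper with both tight: 1.058 servings and 3.349 servings → $2.72.
The minimum over all feasible corners is $2.72.

$2.72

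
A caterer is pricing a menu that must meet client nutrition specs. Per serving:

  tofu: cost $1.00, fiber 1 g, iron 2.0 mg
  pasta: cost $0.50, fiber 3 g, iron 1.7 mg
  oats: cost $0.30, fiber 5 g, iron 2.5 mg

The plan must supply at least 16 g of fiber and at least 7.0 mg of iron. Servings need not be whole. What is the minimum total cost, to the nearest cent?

Check every corner: each single food scaled to meet both minima, and each pair solved so both constraints bind.
tofu only: max(16/1, 7.0/2.0) = 16 servings → $16.00.
pasta only: max(16/3, 7.0/1.7) = 5.333 servings → $2.67.
oats only: max(16/5, 7.0/2.5) = 3.2 servings → $0.96.
tofu + pasta with both targets exact would need a negative amount; discard.
tofu + oats: the both-tight solution has a negative serving — not a feasible corner.
pasta + oats: intersection lies outside the first quadrant.
So the least-cost plan costs $0.96.

$0.96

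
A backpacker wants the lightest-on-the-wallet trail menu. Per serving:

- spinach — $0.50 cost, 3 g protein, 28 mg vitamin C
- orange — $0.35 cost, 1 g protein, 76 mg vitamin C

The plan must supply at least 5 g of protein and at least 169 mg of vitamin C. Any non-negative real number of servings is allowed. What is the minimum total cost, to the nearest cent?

$1.17

With two linear requirements the optimum uses one or two foods; enumerate the corners.
spinach only: max(5/3, 169/28) = 6.036 servings → $3.02.
orange only: max(5/1, 169/76) = 5 servings → $1.75.
spinach + orange with both tight: 1.055 servings and 1.835 servings → $1.17.
So the least-cost plan costs $1.17.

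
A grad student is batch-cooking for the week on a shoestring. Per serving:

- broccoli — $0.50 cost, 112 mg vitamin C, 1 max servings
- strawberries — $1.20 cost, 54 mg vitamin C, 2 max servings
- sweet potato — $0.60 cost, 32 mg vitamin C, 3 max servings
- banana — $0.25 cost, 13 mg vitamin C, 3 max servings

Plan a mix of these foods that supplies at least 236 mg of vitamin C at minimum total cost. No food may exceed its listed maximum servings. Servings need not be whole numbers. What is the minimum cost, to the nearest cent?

$2.84

Cost per mg of vitamin C: broccoli $0.0045, sweet potato $0.0187, banana $0.0192, strawberries $0.0222.
Take 1 serving of broccoli: +112.0 mg vitamin C for $0.50 (total $0.50, still need 124.0 mg).
Take 3 servings of sweet potato: +96.0 mg vitamin C for $1.80 (total $2.30, still need 28.0 mg).
Take 2.154 servings of banana: +28.0 mg vitamin C for $0.54 (total $2.84, still need 0.0 mg).
Greedy by cheapest-per-mg is optimal for a single linear constraint, so the minimum cost is $2.84.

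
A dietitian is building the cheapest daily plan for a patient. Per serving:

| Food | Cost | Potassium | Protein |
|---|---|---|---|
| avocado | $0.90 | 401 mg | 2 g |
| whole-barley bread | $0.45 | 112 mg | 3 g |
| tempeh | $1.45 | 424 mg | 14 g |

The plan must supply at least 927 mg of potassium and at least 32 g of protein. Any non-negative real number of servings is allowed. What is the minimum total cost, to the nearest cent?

$3.31

Compare the cost at each extreme point of the feasible region.
avocado only: max(927/401, 32/2) = 16 servings → $14.40.
whole-barley bread only: max(927/112, 32/3) = 10.67 servings → $4.80.
tempeh only: max(927/424, 32/14) = 2.286 servings → $3.31.
avocado + whole-barley bread: the both-tight solution has a negative serving — not a feasible corner.
avocado + tempeh: intersection lies outside the first quadrant.
whole-barley bread + tempeh: the both-tight solution has a negative serving — not a feasible corner.
So the least-cost plan costs $3.31.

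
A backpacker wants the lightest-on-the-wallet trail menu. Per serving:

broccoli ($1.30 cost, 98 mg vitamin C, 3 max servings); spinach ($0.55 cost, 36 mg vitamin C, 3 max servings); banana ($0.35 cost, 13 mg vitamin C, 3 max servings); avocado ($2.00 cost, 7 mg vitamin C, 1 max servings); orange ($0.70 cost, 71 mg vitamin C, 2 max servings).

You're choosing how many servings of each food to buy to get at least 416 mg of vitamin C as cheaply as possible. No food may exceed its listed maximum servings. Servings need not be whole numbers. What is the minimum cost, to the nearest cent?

$5.03

Cost per mg of vitamin C: orange $0.0099, broccoli $0.0133, spinach $0.0153, banana $0.0269, avocado $0.2857.
Take 2 servings of orange: +142.0 mg vitamin C for $1.40 (total $1.40, still need 274.0 mg).
Take 2.796 servings of broccoli: +274.0 mg vitamin C for $3.63 (total $5.03, still need 0.0 mg).
Filling from the cheapest source first is optimal under one linear minimum: $5.03.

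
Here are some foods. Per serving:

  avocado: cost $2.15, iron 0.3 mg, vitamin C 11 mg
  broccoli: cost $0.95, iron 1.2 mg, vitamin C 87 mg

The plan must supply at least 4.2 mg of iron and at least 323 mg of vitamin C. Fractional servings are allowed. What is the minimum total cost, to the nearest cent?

$3.53

The cheapest plan sits at a corner of the feasible region — with two constraints it uses at most two foods.
avocado only: max(4.2/0.3, 323/11) = 29.36 servings → $63.13.
broccoli only: max(4.2/1.2, 323/87) = 3.713 servings → $3.53.
avocado + broccoli with both targets exact would need a negative amount; discard.
So the least-cost plan costs $3.53.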